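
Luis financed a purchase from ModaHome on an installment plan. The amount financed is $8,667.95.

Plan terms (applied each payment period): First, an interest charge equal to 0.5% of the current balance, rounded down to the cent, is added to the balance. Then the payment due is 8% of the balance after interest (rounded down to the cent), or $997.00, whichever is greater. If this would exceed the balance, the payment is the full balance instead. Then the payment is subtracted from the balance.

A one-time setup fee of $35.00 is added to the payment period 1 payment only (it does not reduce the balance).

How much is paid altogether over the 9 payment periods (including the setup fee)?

# | Opening | Interest | Payment | Fee | End bal
1 | $8,667.95 | $43.33 | $997.00 | $35.00 | $7,714.28
2 | $7,714.28 | $38.57 | $997.00 | — | $6,755.85
3 | $6,755.85 | $33.77 | $997.00 | — | $5,792.62
4 | $5,792.62 | $28.96 | $997.00 | — | $4,824.58
5 | $4,824.58 | $24.12 | $997.00 | — | $3,851.70
6 | $3,851.70 | $19.25 | $997.00 | — | $2,873.95
7 | $2,873.95 | $14.36 | $997.00 | — | $1,891.31
8 | $1,891.31 | $9.45 | $997.00 | — | $903.76
9 | $903.76 | $4.51 | $908.27 | — | $0.00
Total paid: $8,919.27

$8,919.27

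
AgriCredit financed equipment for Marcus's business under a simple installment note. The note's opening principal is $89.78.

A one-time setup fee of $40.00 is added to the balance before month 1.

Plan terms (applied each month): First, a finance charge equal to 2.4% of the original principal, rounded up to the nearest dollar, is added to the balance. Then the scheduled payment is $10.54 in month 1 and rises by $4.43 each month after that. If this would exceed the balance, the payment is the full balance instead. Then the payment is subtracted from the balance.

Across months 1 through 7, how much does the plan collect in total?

# | Opening | Interest | Payment | End bal
1 | $129.78 | $3.00 | $10.54 | $122.24
2 | $122.24 | $3.00 | $14.97 | $110.27
3 | $110.27 | $3.00 | $19.40 | $93.87
4 | $93.87 | $3.00 | $23.83 | $73.04
5 | $73.04 | $3.00 | $28.26 | $47.78
6 | $47.78 | $3.00 | $32.69 | $18.09
7 | $18.09 | $3.00 | $21.09 | $0.00
Total paid: $150.78

$150.78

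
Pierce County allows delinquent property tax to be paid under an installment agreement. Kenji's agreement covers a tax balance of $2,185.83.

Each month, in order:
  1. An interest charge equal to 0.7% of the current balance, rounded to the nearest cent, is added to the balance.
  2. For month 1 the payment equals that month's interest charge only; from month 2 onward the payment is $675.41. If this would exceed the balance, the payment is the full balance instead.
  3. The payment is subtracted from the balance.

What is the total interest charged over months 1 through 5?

# | Opening | Interest | Payment | End bal
1 | $2,185.83 | $15.30 | $15.30 | $2,185.83
2 | $2,185.83 | $15.30 | $675.41 | $1,525.72
3 | $1,525.72 | $10.68 | $675.41 | $860.99
4 | $860.99 | $6.03 | $675.41 | $191.61
5 | $191.61 | $1.34 | $192.95 | $0.00
Total interest: $15.30 + $15.30 + $10.68 + $6.03 + $1.34 = $48.65

$48.65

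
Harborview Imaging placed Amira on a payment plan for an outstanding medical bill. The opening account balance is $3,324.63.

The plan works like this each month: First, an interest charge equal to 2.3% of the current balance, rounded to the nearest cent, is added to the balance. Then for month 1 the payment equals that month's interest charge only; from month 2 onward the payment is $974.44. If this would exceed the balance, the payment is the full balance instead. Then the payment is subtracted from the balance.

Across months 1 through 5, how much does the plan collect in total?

Month 1: $3,324.63 +$76.47 interest = $3,401.10; pay $76.47 → $3,324.63
Month 2: $3,324.63 +$76.47 interest = $3,401.10; pay $974.44 → $2,426.66
Month 3: $2,426.66 +$55.81 interest = $2,482.47; pay $974.44 → $1,508.03
Month 4: $1,508.03 +$34.68 interest = $1,542.71; pay $974.44 → $568.27
Month 5: $568.27 +$13.07 interest = $581.34; pay $581.34 → $0.00
Total paid: $3,581.13

$3,581.13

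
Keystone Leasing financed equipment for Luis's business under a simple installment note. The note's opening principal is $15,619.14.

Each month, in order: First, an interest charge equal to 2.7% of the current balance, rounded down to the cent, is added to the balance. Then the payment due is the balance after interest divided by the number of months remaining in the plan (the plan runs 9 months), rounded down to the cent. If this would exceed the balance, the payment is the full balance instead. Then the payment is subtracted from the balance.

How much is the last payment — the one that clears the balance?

$2,205.70

Month 1: opening $15,619.14; interest $421.71 → $16,040.85; payment $1,782.31; balance $14,258.54
Month 2: opening $14,258.54; interest $384.98 → $14,643.52; payment $1,830.44; balance $12,813.08
Month 3: opening $12,813.08; interest $345.95 → $13,159.03; payment $1,879.86; balance $11,279.17
Month 4: opening $11,279.17; interest $304.53 → $11,583.70; payment $1,930.61; balance $9,653.09
Month 5: opening $9,653.09; interest $260.63 → $9,913.72; payment $1,982.74; balance $7,930.98
Month 6: opening $7,930.98; interest $214.13 → $8,145.11; payment $2,036.27; balance $6,108.84
Month 7: opening $6,108.84; interest $164.93 → $6,273.77; payment $2,091.25; balance $4,182.52
Month 8: opening $4,182.52; interest $112.92 → $4,295.44; payment $2,147.72; balance $2,147.72
Month 9: opening $2,147.72; interest $57.98 → $2,205.70; payment $2,205.70; balance $0.00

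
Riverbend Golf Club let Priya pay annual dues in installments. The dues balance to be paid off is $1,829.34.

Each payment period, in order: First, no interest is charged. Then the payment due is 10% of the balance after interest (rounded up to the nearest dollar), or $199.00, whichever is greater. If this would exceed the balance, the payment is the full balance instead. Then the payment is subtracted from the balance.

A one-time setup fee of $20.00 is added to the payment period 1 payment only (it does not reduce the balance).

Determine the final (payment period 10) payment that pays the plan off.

# | Opening | Payment | Fee | End bal
1 | $1,829.34 | $199.00 | $20.00 | $1,630.34
2 | $1,630.34 | $199.00 | — | $1,431.34
3 | $1,431.34 | $199.00 | — | $1,232.34
4 | $1,232.34 | $199.00 | — | $1,033.34
5 | $1,033.34 | $199.00 | — | $834.34
6 | $834.34 | $199.00 | — | $635.34
7 | $635.34 | $199.00 | — | $436.34
8 | $436.34 | $199.00 | — | $237.34
9 | $237.34 | $199.00 | — | $38.34
10 | $38.34 | $38.34 | — | $0.00

$38.34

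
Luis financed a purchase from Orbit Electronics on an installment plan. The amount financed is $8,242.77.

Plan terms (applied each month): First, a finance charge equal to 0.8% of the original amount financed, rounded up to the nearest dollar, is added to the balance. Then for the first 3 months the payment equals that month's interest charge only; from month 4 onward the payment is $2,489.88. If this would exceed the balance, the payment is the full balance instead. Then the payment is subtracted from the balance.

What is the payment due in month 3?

$66.00

Month 1: opening $8,242.77; interest $66.00 → $8,308.77; payment $66.00; balance $8,242.77
Month 2: opening $8,242.77; interest $66.00 → $8,308.77; payment $66.00; balance $8,242.77
Month 3: opening $8,242.77; interest $66.00 → $8,308.77; payment $66.00; balance $8,242.77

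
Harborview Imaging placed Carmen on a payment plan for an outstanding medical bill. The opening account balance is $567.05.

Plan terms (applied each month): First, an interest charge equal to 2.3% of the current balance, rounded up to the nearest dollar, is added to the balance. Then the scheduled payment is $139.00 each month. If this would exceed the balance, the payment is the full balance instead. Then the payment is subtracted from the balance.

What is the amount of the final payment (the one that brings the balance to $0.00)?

$51.05

# | Opening | Interest | Payment | End bal
1 | $567.05 | $14.00 | $139.00 | $442.05
2 | $442.05 | $11.00 | $139.00 | $314.05
3 | $314.05 | $8.00 | $139.00 | $183.05
4 | $183.05 | $5.00 | $139.00 | $49.05
5 | $49.05 | $2.00 | $51.05 | $0.00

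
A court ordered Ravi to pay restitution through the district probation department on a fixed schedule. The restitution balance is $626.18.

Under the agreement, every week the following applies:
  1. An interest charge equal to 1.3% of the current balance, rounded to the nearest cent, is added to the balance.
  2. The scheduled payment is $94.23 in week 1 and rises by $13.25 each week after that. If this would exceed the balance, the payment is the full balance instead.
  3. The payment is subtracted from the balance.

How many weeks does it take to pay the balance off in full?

# | Opening | Interest | Payment | End bal
1 | $626.18 | $8.14 | $94.23 | $540.09
2 | $540.09 | $7.02 | $107.48 | $439.63
3 | $439.63 | $5.72 | $120.73 | $324.62
4 | $324.62 | $4.22 | $133.98 | $194.86
5 | $194.86 | $2.53 | $147.23 | $50.16
6 | $50.16 | $0.65 | $50.81 | $0.00
Balance reaches $0.00 in week 6.

6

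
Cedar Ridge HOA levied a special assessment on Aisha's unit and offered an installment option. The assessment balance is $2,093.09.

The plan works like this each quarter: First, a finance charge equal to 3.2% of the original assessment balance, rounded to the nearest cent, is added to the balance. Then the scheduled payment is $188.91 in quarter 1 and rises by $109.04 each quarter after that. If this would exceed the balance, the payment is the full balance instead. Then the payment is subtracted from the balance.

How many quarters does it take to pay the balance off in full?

6

Quarter 1: $2,093.09 +$66.98 interest = $2,160.07; pay $188.91 → $1,971.16
Quarter 2: $1,971.16 +$66.98 interest = $2,038.14; pay $297.95 → $1,740.19
Quarter 3: $1,740.19 +$66.98 interest = $1,807.17; pay $406.99 → $1,400.18
Quarter 4: $1,400.18 +$66.98 interest = $1,467.16; pay $516.03 → $951.13
Quarter 5: $951.13 +$66.98 interest = $1,018.11; pay $625.07 → $393.04
Quarter 6: $393.04 +$66.98 interest = $460.02; pay $460.02 → $0.00
Balance reaches $0.00 in quarter 6.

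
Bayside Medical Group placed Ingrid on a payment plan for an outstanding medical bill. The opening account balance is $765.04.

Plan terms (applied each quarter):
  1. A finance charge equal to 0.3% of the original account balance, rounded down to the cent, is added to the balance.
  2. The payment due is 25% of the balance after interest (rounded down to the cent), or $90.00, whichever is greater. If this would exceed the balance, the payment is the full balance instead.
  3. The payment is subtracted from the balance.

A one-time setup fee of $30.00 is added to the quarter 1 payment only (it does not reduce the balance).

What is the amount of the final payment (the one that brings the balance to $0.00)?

$65.89

# | Opening | Interest | Payment | Fee | End bal
1 | $765.04 | $2.29 | $191.83 | $30.00 | $575.50
2 | $575.50 | $2.29 | $144.44 | — | $433.35
3 | $433.35 | $2.29 | $108.91 | — | $326.73
4 | $326.73 | $2.29 | $90.00 | — | $239.02
5 | $239.02 | $2.29 | $90.00 | — | $151.31
6 | $151.31 | $2.29 | $90.00 | — | $63.60
7 | $63.60 | $2.29 | $65.89 | — | $0.00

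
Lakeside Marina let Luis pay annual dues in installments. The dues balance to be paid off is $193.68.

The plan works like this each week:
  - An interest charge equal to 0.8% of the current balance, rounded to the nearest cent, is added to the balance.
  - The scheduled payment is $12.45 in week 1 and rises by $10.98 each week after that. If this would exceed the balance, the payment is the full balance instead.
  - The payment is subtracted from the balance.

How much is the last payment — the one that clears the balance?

Week 1: $193.68 +$1.55 interest = $195.23; pay $12.45 → $182.78
Week 2: $182.78 +$1.46 interest = $184.24; pay $23.43 → $160.81
Week 3: $160.81 +$1.29 interest = $162.10; pay $34.41 → $127.69
Week 4: $127.69 +$1.02 interest = $128.71; pay $45.39 → $83.32
Week 5: $83.32 +$0.67 interest = $83.99; pay $56.37 → $27.62
Week 6: $27.62 +$0.22 interest = $27.84; pay $27.84 → $0.00

$27.84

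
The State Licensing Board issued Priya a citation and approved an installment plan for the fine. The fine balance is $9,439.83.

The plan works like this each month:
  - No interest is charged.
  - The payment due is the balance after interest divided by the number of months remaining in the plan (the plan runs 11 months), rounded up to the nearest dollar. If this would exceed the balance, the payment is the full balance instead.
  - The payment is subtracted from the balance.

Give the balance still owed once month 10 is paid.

$857.83

# | Opening | Payment | End bal
1 | $9,439.83 | $859.00 | $8,580.83
2 | $8,580.83 | $859.00 | $7,721.83
3 | $7,721.83 | $858.00 | $6,863.83
4 | $6,863.83 | $858.00 | $6,005.83
5 | $6,005.83 | $858.00 | $5,147.83
6 | $5,147.83 | $858.00 | $4,289.83
7 | $4,289.83 | $858.00 | $3,431.83
8 | $3,431.83 | $858.00 | $2,573.83
9 | $2,573.83 | $858.00 | $1,715.83
10 | $1,715.83 | $858.00 | $857.83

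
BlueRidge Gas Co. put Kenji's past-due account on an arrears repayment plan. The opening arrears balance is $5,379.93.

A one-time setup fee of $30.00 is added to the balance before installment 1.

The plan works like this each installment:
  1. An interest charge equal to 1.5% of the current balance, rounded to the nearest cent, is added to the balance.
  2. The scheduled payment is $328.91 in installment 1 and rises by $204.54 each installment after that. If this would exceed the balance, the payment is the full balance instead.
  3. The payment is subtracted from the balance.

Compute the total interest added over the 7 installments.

$379.00

Installment 1: opening $5,409.93; interest $81.15 → $5,491.08; payment $328.91; balance $5,162.17
Installment 2: opening $5,162.17; interest $77.43 → $5,239.60; payment $533.45; balance $4,706.15
Installment 3: opening $4,706.15; interest $70.59 → $4,776.74; payment $737.99; balance $4,038.75
Installment 4: opening $4,038.75; interest $60.58 → $4,099.33; payment $942.53; balance $3,156.80
Installment 5: opening $3,156.80; interest $47.35 → $3,204.15; payment $1,147.07; balance $2,057.08
Installment 6: opening $2,057.08; interest $30.86 → $2,087.94; payment $1,351.61; balance $736.33
Installment 7: opening $736.33; interest $11.04 → $747.37; payment $747.37; balance $0.00
Total interest: $81.15 + $77.43 + $70.59 + $60.58 + $47.35 + $30.86 + $11.04 = $379.00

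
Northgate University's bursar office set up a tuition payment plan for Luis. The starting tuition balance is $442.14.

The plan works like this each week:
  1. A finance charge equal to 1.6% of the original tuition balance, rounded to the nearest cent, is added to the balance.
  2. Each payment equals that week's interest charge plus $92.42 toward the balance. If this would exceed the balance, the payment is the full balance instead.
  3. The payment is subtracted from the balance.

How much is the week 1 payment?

$99.49

# | Opening | Interest | Payment | End bal
1 | $442.14 | $7.07 | $99.49 | $349.72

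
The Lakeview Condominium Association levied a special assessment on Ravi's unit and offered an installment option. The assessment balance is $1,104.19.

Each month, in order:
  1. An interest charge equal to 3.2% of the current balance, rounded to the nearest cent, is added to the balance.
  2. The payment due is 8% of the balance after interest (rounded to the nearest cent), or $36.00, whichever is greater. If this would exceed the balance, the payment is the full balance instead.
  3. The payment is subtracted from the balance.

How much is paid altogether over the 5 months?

Month 1: $1,104.19 +$35.33 interest = $1,139.52; pay $91.16 → $1,048.36
Month 2: $1,048.36 +$33.55 interest = $1,081.91; pay $86.55 → $995.36
Month 3: $995.36 +$31.85 interest = $1,027.21; pay $82.18 → $945.03
Month 4: $945.03 +$30.24 interest = $975.27; pay $78.02 → $897.25
Month 5: $897.25 +$28.71 interest = $925.96; pay $74.08 → $851.88
Total paid: $411.99

$411.99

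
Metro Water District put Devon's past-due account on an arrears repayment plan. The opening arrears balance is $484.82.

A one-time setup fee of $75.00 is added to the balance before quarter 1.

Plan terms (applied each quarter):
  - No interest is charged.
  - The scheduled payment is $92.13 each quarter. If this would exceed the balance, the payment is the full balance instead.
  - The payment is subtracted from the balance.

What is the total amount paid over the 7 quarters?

Quarter 1: opening $559.82; payment $92.13; balance $467.69
Quarter 2: opening $467.69; payment $92.13; balance $375.56
Quarter 3: opening $375.56; payment $92.13; balance $283.43
Quarter 4: opening $283.43; payment $92.13; balance $191.30
Quarter 5: opening $191.30; payment $92.13; balance $99.17
Quarter 6: opening $99.17; payment $92.13; balance $7.04
Quarter 7: opening $7.04; payment $7.04; balance $0.00
Total paid: $559.82

$559.82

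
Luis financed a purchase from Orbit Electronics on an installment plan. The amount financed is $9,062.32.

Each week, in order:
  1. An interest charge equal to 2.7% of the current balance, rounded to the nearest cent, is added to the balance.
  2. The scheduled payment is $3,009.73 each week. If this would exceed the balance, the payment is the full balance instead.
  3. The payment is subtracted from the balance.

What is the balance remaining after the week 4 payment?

$0.00

Week 1: opening $9,062.32; interest $244.68 → $9,307.00; payment $3,009.73; balance $6,297.27
Week 2: opening $6,297.27; interest $170.03 → $6,467.30; payment $3,009.73; balance $3,457.57
Week 3: opening $3,457.57; interest $93.35 → $3,550.92; payment $3,009.73; balance $541.19
Week 4: opening $541.19; interest $14.61 → $555.80; payment $555.80; balance $0.00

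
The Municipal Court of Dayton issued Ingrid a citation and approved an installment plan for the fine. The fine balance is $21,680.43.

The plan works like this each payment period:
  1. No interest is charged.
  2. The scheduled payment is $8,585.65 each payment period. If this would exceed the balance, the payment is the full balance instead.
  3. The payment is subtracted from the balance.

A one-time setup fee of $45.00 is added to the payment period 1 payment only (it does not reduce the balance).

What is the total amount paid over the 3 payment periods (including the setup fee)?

Payment period 1: opening $21,680.43; payment $8,585.65 (+ $45.00 fee); balance $13,094.78
Payment period 2: opening $13,094.78; payment $8,585.65; balance $4,509.13
Payment period 3: opening $4,509.13; payment $4,509.13; balance $0.00
Total paid: $21,725.43

$21,725.43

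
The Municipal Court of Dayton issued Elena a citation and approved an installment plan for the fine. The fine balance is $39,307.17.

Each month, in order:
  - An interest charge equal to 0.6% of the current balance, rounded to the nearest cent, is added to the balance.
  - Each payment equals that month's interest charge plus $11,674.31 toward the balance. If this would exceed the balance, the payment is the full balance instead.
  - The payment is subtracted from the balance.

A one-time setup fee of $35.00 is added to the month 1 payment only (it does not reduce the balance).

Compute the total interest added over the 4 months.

$523.10

Month 1: opening $39,307.17; interest $235.84 → $39,543.01; payment $11,910.15 (+ $35.00 fee); balance $27,632.86
Month 2: opening $27,632.86; interest $165.80 → $27,798.66; payment $11,840.11; balance $15,958.55
Month 3: opening $15,958.55; interest $95.75 → $16,054.30; payment $11,770.06; balance $4,284.24
Month 4: opening $4,284.24; interest $25.71 → $4,309.95; payment $4,309.95; balance $0.00
Total interest: $235.84 + $165.80 + $95.75 + $25.71 = $523.10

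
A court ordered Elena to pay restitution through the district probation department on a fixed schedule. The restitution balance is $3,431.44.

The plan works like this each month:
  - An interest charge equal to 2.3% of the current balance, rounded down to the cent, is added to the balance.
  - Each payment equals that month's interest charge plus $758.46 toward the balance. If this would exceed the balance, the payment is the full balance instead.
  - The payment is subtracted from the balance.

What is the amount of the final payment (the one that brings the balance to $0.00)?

Month 1: opening $3,431.44; interest $78.92 → $3,510.36; payment $837.38; balance $2,672.98
Month 2: opening $2,672.98; interest $61.47 → $2,734.45; payment $819.93; balance $1,914.52
Month 3: opening $1,914.52; interest $44.03 → $1,958.55; payment $802.49; balance $1,156.06
Month 4: opening $1,156.06; interest $26.58 → $1,182.64; payment $785.04; balance $397.60
Month 5: opening $397.60; interest $9.14 → $406.74; payment $406.74; balance $0.00

$406.74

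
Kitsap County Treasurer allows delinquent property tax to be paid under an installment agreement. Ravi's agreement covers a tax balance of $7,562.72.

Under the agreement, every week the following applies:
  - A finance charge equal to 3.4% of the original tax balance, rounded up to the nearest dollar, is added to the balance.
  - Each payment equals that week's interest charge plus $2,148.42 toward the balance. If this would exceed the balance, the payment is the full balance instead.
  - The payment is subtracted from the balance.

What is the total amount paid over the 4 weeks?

Week 1: $7,562.72 +$258.00 interest = $7,820.72; pay $2,406.42 → $5,414.30
Week 2: $5,414.30 +$258.00 interest = $5,672.30; pay $2,406.42 → $3,265.88
Week 3: $3,265.88 +$258.00 interest = $3,523.88; pay $2,406.42 → $1,117.46
Week 4: $1,117.46 +$258.00 interest = $1,375.46; pay $1,375.46 → $0.00
Total paid: $8,594.72

$8,594.72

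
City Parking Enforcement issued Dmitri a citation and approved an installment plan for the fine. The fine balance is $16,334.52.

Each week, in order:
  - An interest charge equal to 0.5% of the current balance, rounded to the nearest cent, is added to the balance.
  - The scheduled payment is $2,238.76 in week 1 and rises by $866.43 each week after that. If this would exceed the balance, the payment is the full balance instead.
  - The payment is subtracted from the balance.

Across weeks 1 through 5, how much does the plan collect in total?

$16,591.07

Week 1: $16,334.52 +$81.67 interest = $16,416.19; pay $2,238.76 → $14,177.43
Week 2: $14,177.43 +$70.89 interest = $14,248.32; pay $3,105.19 → $11,143.13
Week 3: $11,143.13 +$55.72 interest = $11,198.85; pay $3,971.62 → $7,227.23
Week 4: $7,227.23 +$36.14 interest = $7,263.37; pay $4,838.05 → $2,425.32
Week 5: $2,425.32 +$12.13 interest = $2,437.45; pay $2,437.45 → $0.00
Total paid: $16,591.07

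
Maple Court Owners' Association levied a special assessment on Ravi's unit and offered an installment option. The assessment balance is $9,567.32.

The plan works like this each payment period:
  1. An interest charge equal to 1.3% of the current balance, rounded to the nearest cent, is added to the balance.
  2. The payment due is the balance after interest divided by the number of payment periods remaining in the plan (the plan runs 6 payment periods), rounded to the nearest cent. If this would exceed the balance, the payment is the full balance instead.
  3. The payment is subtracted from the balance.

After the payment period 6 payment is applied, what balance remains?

Payment period 1: opening $9,567.32; interest $124.38 → $9,691.70; payment $1,615.28; balance $8,076.42
Payment period 2: opening $8,076.42; interest $104.99 → $8,181.41; payment $1,636.28; balance $6,545.13
Payment period 3: opening $6,545.13; interest $85.09 → $6,630.22; payment $1,657.56; balance $4,972.66
Payment period 4: opening $4,972.66; interest $64.64 → $5,037.30; payment $1,679.10; balance $3,358.20
Payment period 5: opening $3,358.20; interest $43.66 → $3,401.86; payment $1,700.93; balance $1,700.93
Payment period 6: opening $1,700.93; interest $22.11 → $1,723.04; payment $1,723.04; balance $0.00

$0.00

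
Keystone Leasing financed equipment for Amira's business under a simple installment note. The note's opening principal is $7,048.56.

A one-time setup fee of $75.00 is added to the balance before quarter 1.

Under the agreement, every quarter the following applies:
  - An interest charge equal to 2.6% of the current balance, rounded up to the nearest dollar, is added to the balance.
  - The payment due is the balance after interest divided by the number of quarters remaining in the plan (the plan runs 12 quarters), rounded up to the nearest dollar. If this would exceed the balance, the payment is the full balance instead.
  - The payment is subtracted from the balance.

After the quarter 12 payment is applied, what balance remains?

$0.00

Quarter 1: opening $7,123.56; interest $186.00 → $7,309.56; payment $610.00; balance $6,699.56
Quarter 2: opening $6,699.56; interest $175.00 → $6,874.56; payment $625.00; balance $6,249.56
Quarter 3: opening $6,249.56; interest $163.00 → $6,412.56; payment $642.00; balance $5,770.56
Quarter 4: opening $5,770.56; interest $151.00 → $5,921.56; payment $658.00; balance $5,263.56
Quarter 5: opening $5,263.56; interest $137.00 → $5,400.56; payment $676.00; balance $4,724.56
Quarter 6: opening $4,724.56; interest $123.00 → $4,847.56; payment $693.00; balance $4,154.56
Quarter 7: opening $4,154.56; interest $109.00 → $4,263.56; payment $711.00; balance $3,552.56
Quarter 8: opening $3,552.56; interest $93.00 → $3,645.56; payment $730.00; balance $2,915.56
Quarter 9: opening $2,915.56; interest $76.00 → $2,991.56; payment $748.00; balance $2,243.56
Quarter 10: opening $2,243.56; interest $59.00 → $2,302.56; payment $768.00; balance $1,534.56
Quarter 11: opening $1,534.56; interest $40.00 → $1,574.56; payment $788.00; balance $786.56
Quarter 12: opening $786.56; interest $21.00 → $807.56; payment $807.56; balance $0.00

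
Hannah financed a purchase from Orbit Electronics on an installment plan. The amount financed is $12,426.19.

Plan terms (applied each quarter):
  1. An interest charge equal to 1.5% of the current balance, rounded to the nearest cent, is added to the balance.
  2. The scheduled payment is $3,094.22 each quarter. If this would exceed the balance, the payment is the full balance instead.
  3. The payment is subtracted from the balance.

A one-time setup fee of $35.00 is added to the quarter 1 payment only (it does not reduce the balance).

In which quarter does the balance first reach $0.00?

Quarter 1: opening $12,426.19; interest $186.39 → $12,612.58; payment $3,094.22 (+ $35.00 fee); balance $9,518.36
Quarter 2: opening $9,518.36; interest $142.78 → $9,661.14; payment $3,094.22; balance $6,566.92
Quarter 3: opening $6,566.92; interest $98.50 → $6,665.42; payment $3,094.22; balance $3,571.20
Quarter 4: opening $3,571.20; interest $53.57 → $3,624.77; payment $3,094.22; balance $530.55
Quarter 5: opening $530.55; interest $7.96 → $538.51; payment $538.51; balance $0.00
Balance reaches $0.00 in quarter 5.

5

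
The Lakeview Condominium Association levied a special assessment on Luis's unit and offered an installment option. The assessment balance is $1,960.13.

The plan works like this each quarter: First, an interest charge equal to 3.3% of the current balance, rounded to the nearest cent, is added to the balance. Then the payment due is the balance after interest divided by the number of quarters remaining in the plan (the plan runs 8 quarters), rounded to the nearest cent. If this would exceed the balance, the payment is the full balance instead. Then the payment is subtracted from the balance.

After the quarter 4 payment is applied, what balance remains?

Quarter 1: opening $1,960.13; interest $64.68 → $2,024.81; payment $253.10; balance $1,771.71
Quarter 2: opening $1,771.71; interest $58.47 → $1,830.18; payment $261.45; balance $1,568.73
Quarter 3: opening $1,568.73; interest $51.77 → $1,620.50; payment $270.08; balance $1,350.42
Quarter 4: opening $1,350.42; interest $44.56 → $1,394.98; payment $279.00; balance $1,115.98

$1,115.98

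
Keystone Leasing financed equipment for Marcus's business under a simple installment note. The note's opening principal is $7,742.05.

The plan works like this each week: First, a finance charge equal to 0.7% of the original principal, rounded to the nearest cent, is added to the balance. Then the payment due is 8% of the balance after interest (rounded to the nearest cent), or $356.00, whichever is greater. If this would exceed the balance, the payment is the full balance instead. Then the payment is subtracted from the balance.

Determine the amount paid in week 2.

$578.14

Week 1: opening $7,742.05; interest $54.19 → $7,796.24; payment $623.70; balance $7,172.54
Week 2: opening $7,172.54; interest $54.19 → $7,226.73; payment $578.14; balance $6,648.59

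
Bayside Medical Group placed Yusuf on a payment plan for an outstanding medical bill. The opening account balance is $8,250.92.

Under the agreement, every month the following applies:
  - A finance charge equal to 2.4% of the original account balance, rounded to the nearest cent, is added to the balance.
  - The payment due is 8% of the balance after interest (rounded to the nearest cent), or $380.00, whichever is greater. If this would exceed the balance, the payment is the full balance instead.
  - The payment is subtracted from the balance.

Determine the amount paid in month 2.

$637.68

Month 1: $8,250.92 +$198.02 interest = $8,448.94; pay $675.92 → $7,773.02
Month 2: $7,773.02 +$198.02 interest = $7,971.04; pay $637.68 → $7,333.36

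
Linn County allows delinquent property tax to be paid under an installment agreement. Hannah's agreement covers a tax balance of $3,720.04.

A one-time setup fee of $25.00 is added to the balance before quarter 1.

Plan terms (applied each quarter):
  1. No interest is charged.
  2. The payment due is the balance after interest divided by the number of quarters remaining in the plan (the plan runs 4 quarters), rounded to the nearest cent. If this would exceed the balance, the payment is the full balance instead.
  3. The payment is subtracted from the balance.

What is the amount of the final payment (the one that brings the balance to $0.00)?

Quarter 1: $3,745.04 − $936.26 → $2,808.78
Quarter 2: $2,808.78 − $936.26 → $1,872.52
Quarter 3: $1,872.52 − $936.26 → $936.26
Quarter 4: $936.26 − $936.26 → $0.00

$936.26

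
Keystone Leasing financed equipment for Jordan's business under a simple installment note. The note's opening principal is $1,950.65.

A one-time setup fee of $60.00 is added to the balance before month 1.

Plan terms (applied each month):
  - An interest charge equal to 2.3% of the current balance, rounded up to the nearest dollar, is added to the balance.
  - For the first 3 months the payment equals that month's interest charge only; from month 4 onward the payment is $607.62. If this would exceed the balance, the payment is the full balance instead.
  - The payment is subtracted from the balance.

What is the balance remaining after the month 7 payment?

$0.00

Month 1: opening $2,010.65; interest $47.00 → $2,057.65; payment $47.00; balance $2,010.65
Month 2: opening $2,010.65; interest $47.00 → $2,057.65; payment $47.00; balance $2,010.65
Month 3: opening $2,010.65; interest $47.00 → $2,057.65; payment $47.00; balance $2,010.65
Month 4: opening $2,010.65; interest $47.00 → $2,057.65; payment $607.62; balance $1,450.03
Month 5: opening $1,450.03; interest $34.00 → $1,484.03; payment $607.62; balance $876.41
Month 6: opening $876.41; interest $21.00 → $897.41; payment $607.62; balance $289.79
Month 7: opening $289.79; interest $7.00 → $296.79; payment $296.79; balance $0.00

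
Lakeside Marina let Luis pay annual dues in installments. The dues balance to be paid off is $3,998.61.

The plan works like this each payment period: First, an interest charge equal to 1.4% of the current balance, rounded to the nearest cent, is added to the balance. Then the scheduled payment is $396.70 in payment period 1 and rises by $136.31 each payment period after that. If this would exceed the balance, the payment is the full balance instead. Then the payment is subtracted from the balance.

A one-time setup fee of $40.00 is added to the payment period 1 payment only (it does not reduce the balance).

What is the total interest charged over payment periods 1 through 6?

$224.42

# | Opening | Interest | Payment | Fee | End bal
1 | $3,998.61 | $55.98 | $396.70 | $40.00 | $3,657.89
2 | $3,657.89 | $51.21 | $533.01 | — | $3,176.09
3 | $3,176.09 | $44.47 | $669.32 | — | $2,551.24
4 | $2,551.24 | $35.72 | $805.63 | — | $1,781.33
5 | $1,781.33 | $24.94 | $941.94 | — | $864.33
6 | $864.33 | $12.10 | $876.43 | — | $0.00
Total interest: $55.98 + $51.21 + $44.47 + $35.72 + $24.94 + $12.10 = $224.42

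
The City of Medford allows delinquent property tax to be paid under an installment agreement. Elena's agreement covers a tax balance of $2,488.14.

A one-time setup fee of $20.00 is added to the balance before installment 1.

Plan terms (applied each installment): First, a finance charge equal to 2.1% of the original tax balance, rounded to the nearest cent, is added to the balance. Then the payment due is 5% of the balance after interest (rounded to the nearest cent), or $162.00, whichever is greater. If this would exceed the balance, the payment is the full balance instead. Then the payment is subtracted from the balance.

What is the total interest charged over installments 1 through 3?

$156.75

Installment 1: $2,508.14 +$52.25 interest = $2,560.39; pay $162.00 → $2,398.39
Installment 2: $2,398.39 +$52.25 interest = $2,450.64; pay $162.00 → $2,288.64
Installment 3: $2,288.64 +$52.25 interest = $2,340.89; pay $162.00 → $2,178.89
Total interest: $52.25 + $52.25 + $52.25 = $156.75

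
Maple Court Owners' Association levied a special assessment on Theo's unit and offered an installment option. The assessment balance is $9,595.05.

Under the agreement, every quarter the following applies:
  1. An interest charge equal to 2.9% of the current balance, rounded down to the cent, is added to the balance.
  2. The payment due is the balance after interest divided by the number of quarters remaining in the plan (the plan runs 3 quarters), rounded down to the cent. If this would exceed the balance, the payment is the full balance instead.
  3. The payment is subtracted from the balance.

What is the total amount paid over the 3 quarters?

$10,162.38

# | Opening | Interest | Payment | End bal
1 | $9,595.05 | $278.25 | $3,291.10 | $6,582.20
2 | $6,582.20 | $190.88 | $3,386.54 | $3,386.54
3 | $3,386.54 | $98.20 | $3,484.74 | $0.00
Total paid: $10,162.38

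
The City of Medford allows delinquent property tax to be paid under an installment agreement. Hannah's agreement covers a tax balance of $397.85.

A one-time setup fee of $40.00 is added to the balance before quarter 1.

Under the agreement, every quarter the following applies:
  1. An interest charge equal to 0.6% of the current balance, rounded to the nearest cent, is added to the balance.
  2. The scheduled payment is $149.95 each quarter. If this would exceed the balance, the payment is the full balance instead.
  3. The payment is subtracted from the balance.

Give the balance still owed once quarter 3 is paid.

$0.00

Quarter 1: opening $437.85; interest $2.63 → $440.48; payment $149.95; balance $290.53
Quarter 2: opening $290.53; interest $1.74 → $292.27; payment $149.95; balance $142.32
Quarter 3: opening $142.32; interest $0.85 → $143.17; payment $143.17; balance $0.00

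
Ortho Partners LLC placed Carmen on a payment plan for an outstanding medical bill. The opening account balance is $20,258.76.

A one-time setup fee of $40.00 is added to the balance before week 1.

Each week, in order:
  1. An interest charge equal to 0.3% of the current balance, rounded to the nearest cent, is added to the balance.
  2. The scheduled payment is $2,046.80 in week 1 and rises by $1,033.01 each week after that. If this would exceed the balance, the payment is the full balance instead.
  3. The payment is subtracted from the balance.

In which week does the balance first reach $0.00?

5

# | Opening | Interest | Payment | End bal
1 | $20,298.76 | $60.90 | $2,046.80 | $18,312.86
2 | $18,312.86 | $54.94 | $3,079.81 | $15,287.99
3 | $15,287.99 | $45.86 | $4,112.82 | $11,221.03
4 | $11,221.03 | $33.66 | $5,145.83 | $6,108.86
5 | $6,108.86 | $18.33 | $6,127.19 | $0.00
Balance reaches $0.00 in week 5.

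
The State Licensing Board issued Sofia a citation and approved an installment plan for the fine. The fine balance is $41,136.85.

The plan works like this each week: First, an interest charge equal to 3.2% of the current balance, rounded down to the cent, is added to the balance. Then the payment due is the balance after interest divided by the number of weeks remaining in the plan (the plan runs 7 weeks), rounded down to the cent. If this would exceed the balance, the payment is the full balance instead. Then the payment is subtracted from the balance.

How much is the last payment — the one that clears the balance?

# | Opening | Interest | Payment | End bal
1 | $41,136.85 | $1,316.37 | $6,064.74 | $36,388.48
2 | $36,388.48 | $1,164.43 | $6,258.81 | $31,294.10
3 | $31,294.10 | $1,001.41 | $6,459.10 | $25,836.41
4 | $25,836.41 | $826.76 | $6,665.79 | $19,997.38
5 | $19,997.38 | $639.91 | $6,879.09 | $13,758.20
6 | $13,758.20 | $440.26 | $7,099.23 | $7,099.23
7 | $7,099.23 | $227.17 | $7,326.40 | $0.00

$7,326.40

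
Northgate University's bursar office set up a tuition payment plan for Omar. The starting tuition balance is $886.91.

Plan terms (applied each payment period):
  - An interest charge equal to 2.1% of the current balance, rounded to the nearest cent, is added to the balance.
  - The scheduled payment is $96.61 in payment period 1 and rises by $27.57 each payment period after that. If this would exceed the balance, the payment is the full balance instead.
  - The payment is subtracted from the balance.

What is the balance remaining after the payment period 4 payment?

Payment period 1: opening $886.91; interest $18.63 → $905.54; payment $96.61; balance $808.93
Payment period 2: opening $808.93; interest $16.99 → $825.92; payment $124.18; balance $701.74
Payment period 3: opening $701.74; interest $14.74 → $716.48; payment $151.75; balance $564.73
Payment period 4: opening $564.73; interest $11.86 → $576.59; payment $179.32; balance $397.27

$397.27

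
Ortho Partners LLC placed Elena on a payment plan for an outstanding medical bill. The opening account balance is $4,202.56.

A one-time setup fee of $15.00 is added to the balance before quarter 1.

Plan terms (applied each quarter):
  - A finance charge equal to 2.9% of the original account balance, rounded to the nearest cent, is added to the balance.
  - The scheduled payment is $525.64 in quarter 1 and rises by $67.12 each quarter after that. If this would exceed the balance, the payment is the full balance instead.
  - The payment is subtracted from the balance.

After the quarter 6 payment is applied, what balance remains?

$788.14

Quarter 1: opening $4,217.56; interest $121.87 → $4,339.43; payment $525.64; balance $3,813.79
Quarter 2: opening $3,813.79; interest $121.87 → $3,935.66; payment $592.76; balance $3,342.90
Quarter 3: opening $3,342.90; interest $121.87 → $3,464.77; payment $659.88; balance $2,804.89
Quarter 4: opening $2,804.89; interest $121.87 → $2,926.76; payment $727.00; balance $2,199.76
Quarter 5: opening $2,199.76; interest $121.87 → $2,321.63; payment $794.12; balance $1,527.51
Quarter 6: opening $1,527.51; interest $121.87 → $1,649.38; payment $861.24; balance $788.14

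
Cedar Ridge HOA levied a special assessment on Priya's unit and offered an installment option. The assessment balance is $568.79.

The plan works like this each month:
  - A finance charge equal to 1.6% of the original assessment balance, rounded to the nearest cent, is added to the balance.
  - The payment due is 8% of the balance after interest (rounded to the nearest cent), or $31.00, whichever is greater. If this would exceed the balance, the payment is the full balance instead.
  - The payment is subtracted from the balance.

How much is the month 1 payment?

Month 1: opening $568.79; interest $9.10 → $577.89; payment $46.23; balance $531.66

$46.23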